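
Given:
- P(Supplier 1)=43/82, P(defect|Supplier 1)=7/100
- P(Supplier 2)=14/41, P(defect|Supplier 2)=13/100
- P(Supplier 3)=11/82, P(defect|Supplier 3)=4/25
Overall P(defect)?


P(B) = Σ P(B|Aᵢ)×P(Aᵢ)
  7/100×43/82 = 301/8200
  13/100×14/41 = 91/2050
  4/25×11/82 = 22/1025
Sum = 841/8200

P(defect) = 841/8200 ≈ 10.26%


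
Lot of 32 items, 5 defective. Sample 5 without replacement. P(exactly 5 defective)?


Hypergeometric: C(5,5)×C(27,0)/C(32,5)
= 1×1/201376 = 1/201376

P(X=5) = 1/201376 ≈ 0.00%


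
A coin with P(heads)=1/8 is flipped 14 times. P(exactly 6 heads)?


Binomial: P(X=6) = C(14,6)×p^6×(1-p)^8
= 3003 × 1/262144 × 5764801/16777216 = 17311697403/4398046511104

P(X=6) = 17311697403/4398046511104 ≈ 0.39%


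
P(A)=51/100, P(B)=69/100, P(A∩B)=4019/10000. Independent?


P(A)×P(B) = 3519/10000
P(A∩B) = 4019/10000
Not equal → NOT independent

No, not independent


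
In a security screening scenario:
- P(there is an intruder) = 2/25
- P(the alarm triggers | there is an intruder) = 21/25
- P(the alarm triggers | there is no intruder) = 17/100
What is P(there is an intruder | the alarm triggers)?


Using Bayes' theorem:
P(A|B) = P(B|A)·P(A) / P(B)

P(the alarm triggers) = 21/25 × 2/25 + 17/100 × 23/25
= 42/625 + 391/2500 = 559/2500

P(there is an intruder|the alarm triggers) = (42/625) / (559/2500) = 168/559

P(there is an intruder|the alarm triggers) = 168/559 ≈ 30.05%


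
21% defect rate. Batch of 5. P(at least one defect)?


P(all good) = (79/100)^5 = 3077056399/10000000000
P(≥1 defect) = 6922943601/10000000000

P = 6922943601/10000000000 ≈ 69.23%


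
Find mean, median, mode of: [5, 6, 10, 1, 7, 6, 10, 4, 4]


Sorted: [1, 4, 4, 5, 6, 6, 7, 10, 10]
Mean = 53/9
Median = 6
Freq: {5: 1, 6: 2, 10: 2, 1: 1, 7: 1, 4: 2}
Mode: [4, 6, 10]

Mean=53/9, Median=6, Mode=[4, 6, 10]


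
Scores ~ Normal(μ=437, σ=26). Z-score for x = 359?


z = (x - μ)/σ = (359 - 437)/26 = -3.0

z = -3.0


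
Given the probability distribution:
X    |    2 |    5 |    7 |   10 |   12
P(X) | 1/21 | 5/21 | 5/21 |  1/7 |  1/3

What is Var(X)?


E[X] = 176/21
E[X²] = 1682/21
Var(X) = E[X²] - (E[X])² = 1682/21 - 30976/441 = 4346/441

Var(X) = 4346/441 ≈ 9.8549


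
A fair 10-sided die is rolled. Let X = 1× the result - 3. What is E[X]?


E[die] = (1+10)/2 = 11/2
E[X] = 1×11/2 - 3 = 5/2

E[X] = 5/2


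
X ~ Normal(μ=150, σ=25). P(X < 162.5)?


z = (162.5-150)/25 = 0.5
P(Z < 0.5) = 0.6915

P(X < 162.5) ≈ 0.6915


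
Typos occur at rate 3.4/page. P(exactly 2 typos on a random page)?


Poisson(λ=3.4): P(X=2) = e^(-λ)×λ^k/k!
= e^(-3.4) × 3.4^2 / 2!
≈ 0.03337326996 × 11.56 / 2 ≈ 0.192898

P(X=2) ≈ 0.192898 ≈ 19.29%


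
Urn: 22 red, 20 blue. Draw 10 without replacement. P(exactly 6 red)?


Hypergeometric: C(22,6)×C(20,4)/C(42,10)
= 74613×4845/1471442973 = 4845/19721

P(X=6) = 4845/19721 ≈ 24.57%


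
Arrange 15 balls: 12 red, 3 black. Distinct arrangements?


15!/(12!×3!) = 455

455


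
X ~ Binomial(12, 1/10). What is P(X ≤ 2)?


P(X ≤ 2) = Σ P(X=i) for i=0..2
P(X=0) = 282429536481/1000000000000
P(X=1) = 94143178827/250000000000
P(X=2) = 115063885233/500000000000
Sum = 177826004451/200000000000

P(X ≤ 2) = 177826004451/200000000000 ≈ 88.91%


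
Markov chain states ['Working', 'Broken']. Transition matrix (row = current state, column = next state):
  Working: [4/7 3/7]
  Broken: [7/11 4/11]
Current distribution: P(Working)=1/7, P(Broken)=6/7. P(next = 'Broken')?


P(next=Broken) = Σᵢ P(now=i)×P(i→Broken)
= 1/7×3/7 + 6/7×4/11
= 3/49 + 24/77 = 201/539

P = 201/539 ≈ 0.3729


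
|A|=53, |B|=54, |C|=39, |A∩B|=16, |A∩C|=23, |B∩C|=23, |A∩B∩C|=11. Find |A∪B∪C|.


|A∪B∪C| = 53+54+39-16-23-23+11 = 95

|A∪B∪C| = 95


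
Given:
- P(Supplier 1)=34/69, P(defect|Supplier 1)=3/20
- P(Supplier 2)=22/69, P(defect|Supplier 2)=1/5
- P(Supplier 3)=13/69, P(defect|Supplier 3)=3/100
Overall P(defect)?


P(B) = Σ P(B|Aᵢ)×P(Aᵢ)
  3/20×34/69 = 17/230
  1/5×22/69 = 22/345
  3/100×13/69 = 13/2300
Sum = 43/300

P(defect) = 43/300 ≈ 14.33%


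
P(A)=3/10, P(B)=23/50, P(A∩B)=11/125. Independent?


P(A)×P(B) = 69/500
P(A∩B) = 11/125
Not equal → NOT independent

No, not independent


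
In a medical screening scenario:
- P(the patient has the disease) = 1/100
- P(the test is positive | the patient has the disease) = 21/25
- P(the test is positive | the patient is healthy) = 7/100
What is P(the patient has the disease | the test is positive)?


Using Bayes' theorem:
P(A|B) = P(B|A)·P(A) / P(B)

P(the test is positive) = 21/25 × 1/100 + 7/100 × 99/100
= 21/2500 + 693/10000 = 777/10000

P(the patient has the disease|the test is positive) = (21/2500) / (777/10000) = 4/37

P(the patient has the disease|the test is positive) = 4/37 ≈ 10.81%


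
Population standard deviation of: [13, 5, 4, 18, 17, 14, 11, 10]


Mean = 92/8 = 23/2
  (13-23/2)²=9/4
  (5-23/2)²=169/4
  (4-23/2)²=225/4
  (18-23/2)²=169/4
  (17-23/2)²=121/4
  (14-23/2)²=25/4
  (11-23/2)²=1/4
  (10-23/2)²=9/4
Σ(x-μ)² = 182
σ² = 182/8 = 91/4

σ = √(91/4) ≈ 4.7697


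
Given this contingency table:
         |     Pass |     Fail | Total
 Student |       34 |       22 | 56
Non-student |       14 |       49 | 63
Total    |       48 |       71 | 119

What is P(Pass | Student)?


P(Pass | Student) = 34/(34+22) = 34/56 = 17/28

P(Pass|Student) = 17/28 ≈ 60.71%


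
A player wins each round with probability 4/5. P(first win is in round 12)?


Geometric: P(X=12) = (1-p)^(k-1)×p = (1/5)^11×4/5 = 4/244140625

P(X=12) = 4/244140625 ≈ 0.00%


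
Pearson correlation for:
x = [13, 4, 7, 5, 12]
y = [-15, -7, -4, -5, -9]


n=5, Σx=41, Σy=-40, Σxy=-384, Σx²=403, Σy²=396
r = (5×(-384) - 41×(-40))/√((5×403 - 41²)(5×396 - (-40)²))
= -280/√(334×380) = -280/√126920 ≈ -280/356.2583 ≈ -0.7859

r ≈ -0.7859


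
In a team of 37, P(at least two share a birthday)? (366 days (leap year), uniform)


P(all different) = Π(366-i)/366 for i=0..36
= 0.152077
P(match) = 1 - 0.152077 = 0.847923

P ≈ 0.8479 ≈ 84.79%


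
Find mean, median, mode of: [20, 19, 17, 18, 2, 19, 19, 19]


Sorted: [2, 17, 18, 19, 19, 19, 19, 20]
Mean = 133/8
Median = 19
Freq: {20: 1, 19: 4, 17: 1, 18: 1, 2: 1}
Mode: [19]

Mean=133/8, Median=19, Mode=19


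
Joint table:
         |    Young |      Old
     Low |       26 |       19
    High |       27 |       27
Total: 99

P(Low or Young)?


P(Low∨Young) = P(Low) + P(Young) - P(Low∧Young)
= (45 + 53 - 26)/99 = 72/99 = 8/11

P = 8/11 ≈ 72.73%


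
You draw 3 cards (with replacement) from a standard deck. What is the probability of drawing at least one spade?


P(not a spade) = 39/52 = 3/4
P(none in 3 draws) = (3/4)^3 = 27/64
P(≥1 spade) = 1 - 27/64 = 37/64

P = 37/64 ≈ 57.81%


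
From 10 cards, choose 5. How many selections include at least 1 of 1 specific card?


Complement: C(10,5) - C(9,5) = 252 - 126 = 126

126


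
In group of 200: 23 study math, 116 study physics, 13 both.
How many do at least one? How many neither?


|A∪B| = 23+116-13 = 126
Neither = 200-126 = 74

At least one: 126; Neither: 74


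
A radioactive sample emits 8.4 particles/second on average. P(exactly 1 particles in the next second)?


Poisson(λ=8.4): P(X=1) = e^(-λ)×λ^k/k!
= e^(-8.4) × 8.4^1 / 1!
≈ 0.0002248673242 × 8.4 / 1 ≈ 0.001889

P(X=1) ≈ 0.001889 ≈ 0.19%


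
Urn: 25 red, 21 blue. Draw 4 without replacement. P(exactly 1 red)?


Hypergeometric: C(25,1)×C(21,3)/C(46,4)
= 25×1330/163185 = 6650/32637

P(X=1) = 6650/32637 ≈ 20.38%


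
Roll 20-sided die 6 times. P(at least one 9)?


P(no 9)^6 = (19/20)^6 = 47045881/64000000
P(≥1) = 1 - 47045881/64000000 = 16954119/64000000

P = 16954119/64000000 ≈ 26.49%


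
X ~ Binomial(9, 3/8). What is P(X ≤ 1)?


P(X ≤ 1) = Σ P(X=i) for i=0..1
P(X=0) = 1953125/134217728
P(X=1) = 10546875/134217728
Sum = 390625/4194304

P(X ≤ 1) = 390625/4194304 ≈ 9.31%


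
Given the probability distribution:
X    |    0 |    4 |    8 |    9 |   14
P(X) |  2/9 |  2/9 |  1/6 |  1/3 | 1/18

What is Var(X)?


E[X] = 6
E[X²] = 469/9
Var(X) = E[X²] - (E[X])² = 469/9 - 36 = 145/9

Var(X) = 145/9 ≈ 16.1111


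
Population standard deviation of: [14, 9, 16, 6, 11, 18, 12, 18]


Mean = 104/8 = 13
  (14-13)²=1
  (9-13)²=16
  (16-13)²=9
  (6-13)²=49
  (11-13)²=4
  (18-13)²=25
  (12-13)²=1
  (18-13)²=25
Σ(x-μ)² = 130
σ² = 130/8 = 65/4

σ = √(65/4) ≈ 4.0311


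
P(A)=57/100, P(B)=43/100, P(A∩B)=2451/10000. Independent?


P(A)×P(B) = 2451/10000
P(A∩B) = 2451/10000
Equal ✓ → Independent

Yes, independent


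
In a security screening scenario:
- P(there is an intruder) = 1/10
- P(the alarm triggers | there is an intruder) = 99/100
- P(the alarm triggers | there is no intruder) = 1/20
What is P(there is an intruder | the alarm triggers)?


Using Bayes' theorem:
P(A|B) = P(B|A)·P(A) / P(B)

P(the alarm triggers) = 99/100 × 1/10 + 1/20 × 9/10
= 99/1000 + 9/200 = 18/125

P(there is an intruder|the alarm triggers) = (99/1000) / (18/125) = 11/16

P(there is an intruder|the alarm triggers) = 11/16 ≈ 68.75%


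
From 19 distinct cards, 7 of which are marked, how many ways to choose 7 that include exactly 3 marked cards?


Choose 3 of the 7 marked cards and 4 of the other 12 cards:
C(7,3)×C(12,4) = 35×495 = 17325

17325


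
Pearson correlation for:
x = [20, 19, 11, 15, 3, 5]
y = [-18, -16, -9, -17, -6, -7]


n=6, Σx=73, Σy=-73, Σxy=-1071, Σx²=1141, Σy²=1035
r = (6×(-1071) - 73×(-73))/√((6×1141 - 73²)(6×1035 - (-73)²))
= -1097/√(1517×881) = -1097/√1336477 ≈ -1097/1156.0610 ≈ -0.9489

r ≈ -0.9489


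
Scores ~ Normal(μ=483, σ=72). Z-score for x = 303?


z = (x - μ)/σ = (303 - 483)/72 = -2.5

z = -2.5


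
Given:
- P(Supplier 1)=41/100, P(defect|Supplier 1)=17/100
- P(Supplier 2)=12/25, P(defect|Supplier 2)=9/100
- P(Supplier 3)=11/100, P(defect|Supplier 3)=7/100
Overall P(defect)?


P(B) = Σ P(B|Aᵢ)×P(Aᵢ)
  17/100×41/100 = 697/10000
  9/100×12/25 = 27/625
  7/100×11/100 = 77/10000
Sum = 603/5000

P(defect) = 603/5000 ≈ 12.06%


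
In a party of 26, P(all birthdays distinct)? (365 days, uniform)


P(all different) = Π(365-i)/365 for i=0..25
= (365/365)×(364/365)×...×(340/365)
= 0.401759

P ≈ 0.4018 ≈ 40.18%


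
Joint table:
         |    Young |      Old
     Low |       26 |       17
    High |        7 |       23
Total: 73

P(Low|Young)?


P(Low|Young) = 26/(26+7) = 26/33

P = 26/33 ≈ 78.79%


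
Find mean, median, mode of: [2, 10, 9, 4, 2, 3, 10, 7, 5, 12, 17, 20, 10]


Sorted: [2, 2, 3, 4, 5, 7, 9, 10, 10, 10, 12, 17, 20]
Mean = 111/13
Median = 9
Freq: {2: 2, 10: 3, 9: 1, 4: 1, 3: 1, 7: 1, 5: 1, 12: 1, 17: 1, 20: 1}
Mode: [10]

Mean=111/13, Median=9, Mode=10


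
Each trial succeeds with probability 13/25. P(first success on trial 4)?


Geometric: P(X=4) = (1-p)^(k-1)×p = (12/25)^3×13/25 = 22464/390625

P(X=4) = 22464/390625 ≈ 5.75%


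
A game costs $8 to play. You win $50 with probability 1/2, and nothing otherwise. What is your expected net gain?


E[gain] = (50-8)×1/2 + (-8)×1/2
= 21 - 4 = 17

Expected net gain = $17 ≈ $17.00


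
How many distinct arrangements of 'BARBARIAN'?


Letters: 9, freq: {'B': 2, 'A': 3, 'R': 2, 'I': 1, 'N': 1}
9!/(2!×3!×2!×1!×1!) = 362880/24 = 15120

15120


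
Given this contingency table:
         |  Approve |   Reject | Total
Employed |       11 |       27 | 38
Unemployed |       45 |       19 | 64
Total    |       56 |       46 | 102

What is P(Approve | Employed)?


P(Approve | Employed) = 11/(11+27) = 11/38

P(Approve|Employed) = 11/38 ≈ 28.95%


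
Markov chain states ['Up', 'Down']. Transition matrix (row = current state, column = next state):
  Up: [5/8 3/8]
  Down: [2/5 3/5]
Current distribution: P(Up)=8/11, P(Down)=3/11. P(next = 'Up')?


P(next=Up) = Σᵢ P(now=i)×P(i→Up)
= 8/11×5/8 + 3/11×2/5
= 5/11 + 6/55 = 31/55

P = 31/55 ≈ 0.5636


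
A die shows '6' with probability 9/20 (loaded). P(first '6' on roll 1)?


Geometric: P(X=1) = (1-p)^(k-1)×p = (11/20)^0×9/20 = 9/20

P(X=1) = 9/20 ≈ 45.00%


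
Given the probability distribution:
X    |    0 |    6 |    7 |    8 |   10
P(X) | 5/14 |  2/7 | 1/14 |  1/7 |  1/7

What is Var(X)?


E[X] = 67/14
E[X²] = 521/14
Var(X) = E[X²] - (E[X])² = 521/14 - 4489/196 = 2805/196

Var(X) = 2805/196 ≈ 14.3112


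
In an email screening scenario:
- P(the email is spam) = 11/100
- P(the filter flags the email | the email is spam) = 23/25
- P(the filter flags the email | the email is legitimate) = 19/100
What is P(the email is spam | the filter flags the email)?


Using Bayes' theorem:
P(A|B) = P(B|A)·P(A) / P(B)

P(the filter flags the email) = 23/25 × 11/100 + 19/100 × 89/100
= 253/2500 + 1691/10000 = 2703/10000

P(the email is spam|the filter flags the email) = (253/2500) / (2703/10000) = 1012/2703

P(the email is spam|the filter flags the email) = 1012/2703 ≈ 37.44%


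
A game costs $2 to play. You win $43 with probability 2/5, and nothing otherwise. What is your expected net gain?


E[gain] = (43-2)×2/5 + (-2)×3/5
= 82/5 - 6/5 = 76/5

Expected net gain = $76/5 ≈ $15.20


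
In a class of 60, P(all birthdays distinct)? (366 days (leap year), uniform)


P(all different) = Π(366-i)/366 for i=0..59
= (366/366)×(365/366)×...×(307/366)
= 0.005966

P ≈ 0.0060 ≈ 0.60%


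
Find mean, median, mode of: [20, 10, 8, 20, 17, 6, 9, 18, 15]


Sorted: [6, 8, 9, 10, 15, 17, 18, 20, 20]
Mean = 123/9 = 41/3
Median = 15
Freq: {20: 2, 10: 1, 8: 1, 17: 1, 6: 1, 9: 1, 18: 1, 15: 1}
Mode: [20]

Mean=41/3, Median=15, Mode=20


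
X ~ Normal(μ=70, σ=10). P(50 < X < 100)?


z₁=(50-70)/10=-2.0, z₂=(100-70)/10=3.0
P = Φ(3.0) - Φ(-2.0) = 0.998650 - 0.022750 = 0.975900 ≈ 0.9759

P(50 < X < 100) ≈ 0.9759


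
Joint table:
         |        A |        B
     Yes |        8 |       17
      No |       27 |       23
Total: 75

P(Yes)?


P(Yes) = (8+17)/75 = 25/75 = 1/3

P(Yes) = 1/3 ≈ 33.33%


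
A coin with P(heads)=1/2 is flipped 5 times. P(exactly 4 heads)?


Binomial: P(X=4) = C(5,4)×p^4×(1-p)^1
= 5 × 1/16 × 1/2 = 5/32

P(X=4) = 5/32 ≈ 15.62%


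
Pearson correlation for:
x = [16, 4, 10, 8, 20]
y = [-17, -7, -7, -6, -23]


n=5, Σx=58, Σy=-60, Σxy=-878, Σx²=836, Σy²=952
r = (5×(-878) - 58×(-60))/√((5×836 - 58²)(5×952 - (-60)²))
= -910/√(816×1160) = -910/√946560 ≈ -910/972.9132 ≈ -0.9353

r ≈ -0.9353


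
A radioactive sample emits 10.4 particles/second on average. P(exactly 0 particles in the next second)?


Poisson(λ=10.4): P(X=0) = e^(-λ)×λ^k/k!
= e^(-10.4) × 10.4^0 / 0!
≈ 3.043248301e-05 × 1 / 1 ≈ 0.000030

P(X=0) ≈ 0.000030 ≈ 0.00%


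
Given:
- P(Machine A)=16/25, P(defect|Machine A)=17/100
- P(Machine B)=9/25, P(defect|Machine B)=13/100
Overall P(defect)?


P(B) = Σ P(B|Aᵢ)×P(Aᵢ)
  17/100×16/25 = 68/625
  13/100×9/25 = 117/2500
Sum = 389/2500

P(defect) = 389/2500 ≈ 15.56%


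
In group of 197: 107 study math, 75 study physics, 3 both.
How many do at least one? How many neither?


|A∪B| = 107+75-3 = 179
Neither = 197-179 = 18

At least one: 179; Neither: 18


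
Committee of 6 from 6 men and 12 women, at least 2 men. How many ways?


Count by #men:
  2M,4W: C(6,2)×C(12,4)=7425
  3M,3W: C(6,3)×C(12,3)=4400
  4M,2W: C(6,4)×C(12,2)=990
  5M,1W: C(6,5)×C(12,1)=72
  6M,0W: C(6,6)×C(12,0)=1
Total = 12888

12888


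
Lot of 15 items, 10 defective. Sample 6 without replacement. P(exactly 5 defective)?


Hypergeometric: C(10,5)×C(5,1)/C(15,6)
= 252×5/5005 = 36/143

P(X=5) = 36/143 ≈ 25.17%


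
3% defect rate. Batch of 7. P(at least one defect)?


P(all good) = (97/100)^7 = 80798284478113/100000000000000
P(≥1 defect) = 19201715521887/100000000000000

P = 19201715521887/100000000000000 ≈ 19.20%


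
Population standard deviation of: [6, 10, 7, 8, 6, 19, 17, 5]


Mean = 78/8 = 39/4
  (6-39/4)²=225/16
  (10-39/4)²=1/16
  (7-39/4)²=121/16
  (8-39/4)²=49/16
  (6-39/4)²=225/16
  (19-39/4)²=1369/16
  (17-39/4)²=841/16
  (5-39/4)²=361/16
Σ(x-μ)² = 399/2
σ² = (399/2)/8 = 399/16

σ = √(399/16) ≈ 4.9937


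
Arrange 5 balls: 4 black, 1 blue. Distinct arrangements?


5!/(4!×1!) = 5

5


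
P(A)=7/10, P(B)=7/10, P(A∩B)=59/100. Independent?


P(A)×P(B) = 49/100
P(A∩B) = 59/100
Not equal → NOT independent

No, not independent


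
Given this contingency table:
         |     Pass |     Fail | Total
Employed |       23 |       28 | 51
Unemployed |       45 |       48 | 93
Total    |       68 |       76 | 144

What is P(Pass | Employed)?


P(Pass | Employed) = 23/(23+28) = 23/51

P(Pass|Employed) = 23/51 ≈ 45.10%


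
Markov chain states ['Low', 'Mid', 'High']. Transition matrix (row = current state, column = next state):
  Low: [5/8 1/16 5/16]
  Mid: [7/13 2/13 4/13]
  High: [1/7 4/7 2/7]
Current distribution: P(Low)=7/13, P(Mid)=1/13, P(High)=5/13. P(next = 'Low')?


P(next=Low) = Σᵢ P(now=i)×P(i→Low)
= 7/13×5/8 + 1/13×7/13 + 5/13×1/7
= 35/104 + 7/169 + 5/91 = 4097/9464

P = 4097/9464 ≈ 0.4329


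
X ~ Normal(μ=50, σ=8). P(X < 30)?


z = (30-50)/8 = -2.5
P(Z < -2.5) = 0.0062

P(X < 30) ≈ 0.0062


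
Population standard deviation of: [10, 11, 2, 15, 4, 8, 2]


Mean = 52/7
  (10-52/7)²=324/49
  (11-52/7)²=625/49
  (2-52/7)²=1444/49
  (15-52/7)²=2809/49
  (4-52/7)²=576/49
  (8-52/7)²=16/49
  (2-52/7)²=1444/49
Σ(x-μ)² = 1034/7
σ² = (1034/7)/7 = 1034/49

σ = √(1034/49) ≈ 4.5937


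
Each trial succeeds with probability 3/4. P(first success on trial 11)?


Geometric: P(X=11) = (1-p)^(k-1)×p = (1/4)^10×3/4 = 3/4194304

P(X=11) = 3/4194304 ≈ 0.00%


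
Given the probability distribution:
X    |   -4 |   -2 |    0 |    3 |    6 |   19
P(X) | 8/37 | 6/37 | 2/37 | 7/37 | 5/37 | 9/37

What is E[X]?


E[X] = Σ x·P(X=x)
= (-4)×(8/37) + (-2)×(6/37) + (0)×(2/37) + (3)×(7/37) + (6)×(5/37) + (19)×(9/37)
= 178/37

E[X] = 178/37


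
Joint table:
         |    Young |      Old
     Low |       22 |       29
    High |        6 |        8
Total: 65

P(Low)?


P(Low) = (22+29)/65 = 51/65

P(Low) = 51/65 ≈ 78.46%


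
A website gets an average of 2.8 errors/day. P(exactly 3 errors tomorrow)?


Poisson(λ=2.8): P(X=3) = e^(-λ)×λ^k/k!
= e^(-2.8) × 2.8^3 / 3!
≈ 0.06081006263 × 21.952 / 6 ≈ 0.222484

P(X=3) ≈ 0.222484 ≈ 22.25%


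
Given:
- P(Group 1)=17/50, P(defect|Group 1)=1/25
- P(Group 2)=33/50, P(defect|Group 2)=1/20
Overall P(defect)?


P(B) = Σ P(B|Aᵢ)×P(Aᵢ)
  1/25×17/50 = 17/1250
  1/20×33/50 = 33/1000
Sum = 233/5000

P(defect) = 233/5000 ≈ 4.66%


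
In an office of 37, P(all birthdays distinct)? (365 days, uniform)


P(all different) = Π(365-i)/365 for i=0..36
= (365/365)×(364/365)×...×(329/365)
= 0.151266

P ≈ 0.1513 ≈ 15.13%


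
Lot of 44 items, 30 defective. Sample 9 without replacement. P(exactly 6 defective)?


Hypergeometric: C(30,6)×C(14,3)/C(44,9)
= 593775×364/708930508 = 4156425/13633279

P(X=6) = 4156425/13633279 ≈ 30.49%


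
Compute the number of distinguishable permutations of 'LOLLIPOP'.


Letters: 8, freq: {'L': 3, 'O': 2, 'I': 1, 'P': 2}
8!/(3!×2!×1!×2!) = 40320/24 = 1680

1680


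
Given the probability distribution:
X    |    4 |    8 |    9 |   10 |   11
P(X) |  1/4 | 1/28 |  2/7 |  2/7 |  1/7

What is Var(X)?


E[X] = 58/7
E[X²] = 527/7
Var(X) = E[X²] - (E[X])² = 527/7 - 3364/49 = 325/49

Var(X) = 325/49 ≈ 6.6327


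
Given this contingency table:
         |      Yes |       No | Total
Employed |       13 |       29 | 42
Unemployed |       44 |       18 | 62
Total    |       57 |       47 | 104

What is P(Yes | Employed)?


P(Yes | Employed) = 13/(13+29) = 13/42

P(Yes|Employed) = 13/42 ≈ 30.95%


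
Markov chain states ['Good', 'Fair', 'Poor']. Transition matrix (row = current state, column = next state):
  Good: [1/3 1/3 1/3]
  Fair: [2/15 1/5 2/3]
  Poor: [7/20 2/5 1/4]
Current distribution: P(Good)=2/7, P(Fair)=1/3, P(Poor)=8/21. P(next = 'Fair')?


P(next=Fair) = Σᵢ P(now=i)×P(i→Fair)
= 2/7×1/3 + 1/3×1/5 + 8/21×2/5
= 2/21 + 1/15 + 16/105 = 11/35

P = 11/35 ≈ 0.3143


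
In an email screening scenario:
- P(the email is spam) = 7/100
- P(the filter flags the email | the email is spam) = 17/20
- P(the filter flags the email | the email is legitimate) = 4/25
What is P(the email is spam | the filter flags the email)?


Using Bayes' theorem:
P(A|B) = P(B|A)·P(A) / P(B)

P(the filter flags the email) = 17/20 × 7/100 + 4/25 × 93/100
= 119/2000 + 93/625 = 2083/10000

P(the email is spam|the filter flags the email) = (119/2000) / (2083/10000) = 595/2083

P(the email is spam|the filter flags the email) = 595/2083 ≈ 28.56%


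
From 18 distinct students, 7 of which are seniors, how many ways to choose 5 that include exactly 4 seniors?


Choose 4 of the 7 seniors and 1 of the other 11 students:
C(7,4)×C(11,1) = 35×11 = 385

385


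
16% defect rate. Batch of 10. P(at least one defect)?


P(all good) = (21/25)^10 = 16679880978201/95367431640625
P(≥1 defect) = 78687550662424/95367431640625

P = 78687550662424/95367431640625 ≈ 82.51%


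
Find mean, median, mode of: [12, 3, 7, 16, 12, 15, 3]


Sorted: [3, 3, 7, 12, 12, 15, 16]
Mean = 68/7
Median = 12
Freq: {12: 2, 3: 2, 7: 1, 16: 1, 15: 1}
Mode: [3, 12]

Mean=68/7, Median=12, Mode=[3, 12]


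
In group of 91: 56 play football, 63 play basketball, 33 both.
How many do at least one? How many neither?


|A∪B| = 56+63-33 = 86
Neither = 91-86 = 5

At least one: 86; Neither: 5


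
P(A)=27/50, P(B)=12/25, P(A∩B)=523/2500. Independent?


P(A)×P(B) = 162/625
P(A∩B) = 523/2500
Not equal → NOT independent

No, not independent


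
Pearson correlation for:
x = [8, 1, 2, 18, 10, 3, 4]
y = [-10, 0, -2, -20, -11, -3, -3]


n=7, Σx=46, Σy=-49, Σxy=-575, Σx²=518, Σy²=643
r = (7×(-575) - 46×(-49))/√((7×518 - 46²)(7×643 - (-49)²))
= -1771/√(1510×2100) = -1771/√3171000 ≈ -1771/1780.7302 ≈ -0.9945

r ≈ -0.9945


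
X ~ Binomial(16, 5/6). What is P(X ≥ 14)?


P(X ≥ 14) = Σ P(X=i) for i=14..16
P(X=14) = 30517578125/117546246144
P(X=15) = 30517578125/176319369216
P(X=16) = 152587890625/2821109907456
Sum = 152587890625/313456656384

P(X ≥ 14) = 152587890625/313456656384 ≈ 48.68%


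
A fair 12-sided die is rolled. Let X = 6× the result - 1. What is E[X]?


E[die] = (1+12)/2 = 13/2
E[X] = 6×13/2 - 1 = 38

E[X] = 38


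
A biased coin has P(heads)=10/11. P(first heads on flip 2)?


Geometric: P(X=2) = (1-p)^(k-1)×p = (1/11)^1×10/11 = 10/121

P(X=2) = 10/121 ≈ 8.26%


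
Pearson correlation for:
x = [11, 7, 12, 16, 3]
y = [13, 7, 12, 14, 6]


n=5, Σx=49, Σy=52, Σxy=578, Σx²=579, Σy²=594
r = (5×578 - 49×52)/√((5×579 - 49²)(5×594 - 52²))
= 342/√(494×266) = 342/√131404 ≈ 342/362.4969 ≈ 0.9435

r ≈ 0.9435


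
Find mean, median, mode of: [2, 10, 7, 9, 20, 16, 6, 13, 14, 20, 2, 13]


Sorted: [2, 2, 6, 7, 9, 10, 13, 13, 14, 16, 20, 20]
Mean = 132/12 = 11
Median = 23/2
Freq: {2: 2, 10: 1, 7: 1, 9: 1, 20: 2, 16: 1, 6: 1, 13: 2, 14: 1}
Mode: [2, 13, 20]

Mean=11, Median=23/2, Mode=[2, 13, 20]


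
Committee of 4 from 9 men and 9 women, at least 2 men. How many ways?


Count by #men:
  2M,2W: C(9,2)×C(9,2)=1296
  3M,1W: C(9,3)×C(9,1)=756
  4M,0W: C(9,4)×C(9,0)=126
Total = 2178

2178


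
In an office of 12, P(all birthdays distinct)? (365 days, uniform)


P(all different) = Π(365-i)/365 for i=0..11
= (365/365)×(364/365)×...×(354/365)
= 0.832975

P ≈ 0.8330 ≈ 83.30%


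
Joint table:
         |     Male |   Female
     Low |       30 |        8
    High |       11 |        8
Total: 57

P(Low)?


P(Low) = (30+8)/57 = 38/57 = 2/3

P(Low) = 2/3 ≈ 66.67%


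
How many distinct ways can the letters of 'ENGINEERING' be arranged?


Letters: 11, freq: {'E': 3, 'N': 3, 'G': 2, 'I': 2, 'R': 1}
11!/(3!×3!×2!×2!×1!) = 39916800/144 = 277200

277200


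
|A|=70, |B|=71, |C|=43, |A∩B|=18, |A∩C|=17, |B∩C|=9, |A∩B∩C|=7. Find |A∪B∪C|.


|A∪B∪C| = 70+71+43-18-17-9+7 = 147

|A∪B∪C| = 147


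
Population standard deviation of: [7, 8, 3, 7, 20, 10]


Mean = 55/6
  (7-55/6)²=169/36
  (8-55/6)²=49/36
  (3-55/6)²=1369/36
  (7-55/6)²=169/36
  (20-55/6)²=4225/36
  (10-55/6)²=25/36
Σ(x-μ)² = 1001/6
σ² = (1001/6)/6 = 1001/36

σ = √(1001/36) ≈ 5.2731


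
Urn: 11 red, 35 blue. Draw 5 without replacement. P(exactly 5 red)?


Hypergeometric: C(11,5)×C(35,0)/C(46,5)
= 462×1/1370754 = 1/2967

P(X=5) = 1/2967 ≈ 0.03%


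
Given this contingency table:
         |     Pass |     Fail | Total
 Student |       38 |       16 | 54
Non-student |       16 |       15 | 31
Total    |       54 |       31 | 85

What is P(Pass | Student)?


P(Pass | Student) = 38/(38+16) = 38/54 = 19/27

P(Pass|Student) = 19/27 ≈ 70.37%


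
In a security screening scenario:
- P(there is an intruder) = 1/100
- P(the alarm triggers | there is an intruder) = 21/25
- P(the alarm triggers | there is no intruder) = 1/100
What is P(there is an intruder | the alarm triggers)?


Using Bayes' theorem:
P(A|B) = P(B|A)·P(A) / P(B)

P(the alarm triggers) = 21/25 × 1/100 + 1/100 × 99/100
= 21/2500 + 99/10000 = 183/10000

P(there is an intruder|the alarm triggers) = (21/2500) / (183/10000) = 28/61

P(there is an intruder|the alarm triggers) = 28/61 ≈ 45.90%


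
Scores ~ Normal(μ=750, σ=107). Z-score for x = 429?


z = (x - μ)/σ = (429 - 750)/107 = -3.0

z = -3.0


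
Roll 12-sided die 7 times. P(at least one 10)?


P(no 10)^7 = (11/12)^7 = 19487171/35831808
P(≥1) = 1 - 19487171/35831808 = 16344637/35831808

P = 16344637/35831808 ≈ 45.61%


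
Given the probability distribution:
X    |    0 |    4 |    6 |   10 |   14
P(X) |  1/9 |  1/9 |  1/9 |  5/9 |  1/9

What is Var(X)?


E[X] = 74/9
E[X²] = 748/9
Var(X) = E[X²] - (E[X])² = 748/9 - 5476/81 = 1256/81

Var(X) = 1256/81 ≈ 15.5062


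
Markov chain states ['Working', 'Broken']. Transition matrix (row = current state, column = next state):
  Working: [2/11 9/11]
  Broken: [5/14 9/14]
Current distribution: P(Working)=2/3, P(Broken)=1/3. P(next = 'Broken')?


P(next=Broken) = Σᵢ P(now=i)×P(i→Broken)
= 2/3×9/11 + 1/3×9/14
= 6/11 + 3/14 = 117/154

P = 117/154 ≈ 0.7597


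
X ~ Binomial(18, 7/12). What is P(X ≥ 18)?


P(X ≥ 18) = Σ P(X=i) for i=18..18
P(X=18) = 1628413597910449/26623333280885243904
Sum = 1628413597910449/26623333280885243904

P(X ≥ 18) = 1628413597910449/26623333280885243904 ≈ 0.01%


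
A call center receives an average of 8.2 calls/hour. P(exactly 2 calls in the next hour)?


Poisson(λ=8.2): P(X=2) = e^(-λ)×λ^k/k!
= e^(-8.2) × 8.2^2 / 2!
≈ 0.00027465357 × 67.24 / 2 ≈ 0.009234

P(X=2) ≈ 0.009234 ≈ 0.92%


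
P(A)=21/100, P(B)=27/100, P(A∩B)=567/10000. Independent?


P(A)×P(B) = 567/10000
P(A∩B) = 567/10000
Equal ✓ → Independent

Yes, independent


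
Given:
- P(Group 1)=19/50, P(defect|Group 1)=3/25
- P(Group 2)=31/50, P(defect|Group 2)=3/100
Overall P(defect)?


P(B) = Σ P(B|Aᵢ)×P(Aᵢ)
  3/25×19/50 = 57/1250
  3/100×31/50 = 93/5000
Sum = 321/5000

P(defect) = 321/5000 ≈ 6.42%


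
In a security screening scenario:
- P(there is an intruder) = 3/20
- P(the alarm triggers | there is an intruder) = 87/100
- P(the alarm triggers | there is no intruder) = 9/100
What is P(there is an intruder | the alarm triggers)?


Using Bayes' theorem:
P(A|B) = P(B|A)·P(A) / P(B)

P(the alarm triggers) = 87/100 × 3/20 + 9/100 × 17/20
= 261/2000 + 153/2000 = 207/1000

P(there is an intruder|the alarm triggers) = (261/2000) / (207/1000) = 29/46

P(there is an intruder|the alarm triggers) = 29/46 ≈ 63.04%


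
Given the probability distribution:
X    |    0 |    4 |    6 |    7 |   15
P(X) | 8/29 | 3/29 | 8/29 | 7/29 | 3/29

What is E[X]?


E[X] = Σ x·P(X=x)
= (0)×(8/29) + (4)×(3/29) + (6)×(8/29) + (7)×(7/29) + (15)×(3/29)
= 154/29

E[X] = 154/29


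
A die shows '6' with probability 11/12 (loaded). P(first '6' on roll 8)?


Geometric: P(X=8) = (1-p)^(k-1)×p = (1/12)^7×11/12 = 11/429981696

P(X=8) = 11/429981696 ≈ 0.00%


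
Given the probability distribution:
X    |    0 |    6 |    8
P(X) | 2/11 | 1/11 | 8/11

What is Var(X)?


E[X] = 70/11
E[X²] = 548/11
Var(X) = E[X²] - (E[X])² = 548/11 - 4900/121 = 1128/121

Var(X) = 1128/121 ≈ 9.3223


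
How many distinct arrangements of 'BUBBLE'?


Letters: 6, freq: {'B': 3, 'U': 1, 'L': 1, 'E': 1}
6!/(3!×1!×1!×1!) = 720/6 = 120

120


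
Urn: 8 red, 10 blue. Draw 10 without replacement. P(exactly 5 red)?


Hypergeometric: C(8,5)×C(10,5)/C(18,10)
= 56×252/43758 = 784/2431

P(X=5) = 784/2431 ≈ 32.25%


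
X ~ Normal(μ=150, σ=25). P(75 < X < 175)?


z₁=(75-150)/25=-3.0, z₂=(175-150)/25=1.0
P = Φ(1.0) - Φ(-3.0) = 0.841345 - 0.001350 = 0.839995 ≈ 0.8400

P(75 < X < 175) ≈ 0.8400


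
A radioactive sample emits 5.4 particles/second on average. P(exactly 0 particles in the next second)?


Poisson(λ=5.4): P(X=0) = e^(-λ)×λ^k/k!
= e^(-5.4) × 5.4^0 / 0!
≈ 0.004516580943 × 1 / 1 ≈ 0.004517

P(X=0) ≈ 0.004517 ≈ 0.45%


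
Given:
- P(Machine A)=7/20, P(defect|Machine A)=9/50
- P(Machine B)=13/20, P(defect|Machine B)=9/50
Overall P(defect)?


P(B) = Σ P(B|Aᵢ)×P(Aᵢ)
  9/50×7/20 = 63/1000
  9/50×13/20 = 117/1000
Sum = 9/50

P(defect) = 9/50 ≈ 18.00%


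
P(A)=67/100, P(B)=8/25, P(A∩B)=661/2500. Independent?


P(A)×P(B) = 134/625
P(A∩B) = 661/2500
Not equal → NOT independent

No, not independent


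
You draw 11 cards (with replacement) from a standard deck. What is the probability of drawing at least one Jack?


P(not a Jack) = 48/52 = 12/13
P(none in 11 draws) = (12/13)^11 = 743008370688/1792160394037
P(≥1 Jack) = 1 - 743008370688/1792160394037 = 1049152023349/1792160394037

P = 1049152023349/1792160394037 ≈ 58.54%


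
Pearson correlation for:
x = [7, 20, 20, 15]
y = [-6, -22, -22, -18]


n=4, Σx=62, Σy=-68, Σxy=-1192, Σx²=1074, Σy²=1328
r = (4×(-1192) - 62×(-68))/√((4×1074 - 62²)(4×1328 - (-68)²))
= -552/√(452×688) = -552/√310976 ≈ -552/557.6522 ≈ -0.9899

r ≈ -0.9899


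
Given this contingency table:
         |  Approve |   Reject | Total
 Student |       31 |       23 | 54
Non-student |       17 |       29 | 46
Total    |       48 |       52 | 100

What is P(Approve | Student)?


P(Approve | Student) = 31/(31+23) = 31/54

P(Approve|Student) = 31/54 ≈ 57.41%


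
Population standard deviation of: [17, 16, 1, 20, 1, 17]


Mean = 72/6 = 12
  (17-12)²=25
  (16-12)²=16
  (1-12)²=121
  (20-12)²=64
  (1-12)²=121
  (17-12)²=25
Σ(x-μ)² = 372
σ² = 372/6 = 62

σ = √(62) ≈ 7.8740


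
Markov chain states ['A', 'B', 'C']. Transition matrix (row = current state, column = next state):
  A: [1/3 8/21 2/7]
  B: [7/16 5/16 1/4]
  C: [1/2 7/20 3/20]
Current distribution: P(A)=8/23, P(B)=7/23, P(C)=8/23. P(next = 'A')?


P(next=A) = Σᵢ P(now=i)×P(i→A)
= 8/23×1/3 + 7/23×7/16 + 8/23×1/2
= 8/69 + 49/368 + 4/23 = 467/1104

P = 467/1104 ≈ 0.4230


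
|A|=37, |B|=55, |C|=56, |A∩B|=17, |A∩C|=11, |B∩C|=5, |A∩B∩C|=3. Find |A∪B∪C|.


|A∪B∪C| = 37+55+56-17-11-5+3 = 118

|A∪B∪C| = 118


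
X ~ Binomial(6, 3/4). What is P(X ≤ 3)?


P(X ≤ 3) = Σ P(X=i) for i=0..3
P(X=0) = 1/4096
P(X=1) = 9/2048
P(X=2) = 135/4096
P(X=3) = 135/1024
Sum = 347/2048

P(X ≤ 3) = 347/2048 ≈ 16.94%


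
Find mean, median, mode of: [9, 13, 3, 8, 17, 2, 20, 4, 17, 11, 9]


Sorted: [2, 3, 4, 8, 9, 9, 11, 13, 17, 17, 20]
Mean = 113/11
Median = 9
Freq: {9: 2, 13: 1, 3: 1, 8: 1, 17: 2, 2: 1, 20: 1, 4: 1, 11: 1}
Mode: [9, 17]

Mean=113/11, Median=9, Mode=[9, 17]


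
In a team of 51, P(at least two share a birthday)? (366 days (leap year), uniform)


P(all different) = Π(366-i)/366 for i=0..50
= 0.025839
P(match) = 1 - 0.025839 = 0.974161

P ≈ 0.9742 ≈ 97.42%


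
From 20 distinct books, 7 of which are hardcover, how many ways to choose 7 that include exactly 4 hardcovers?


Choose 4 of the 7 hardcovers and 3 of the other 13 books:
C(7,4)×C(13,3) = 35×286 = 10010

10010


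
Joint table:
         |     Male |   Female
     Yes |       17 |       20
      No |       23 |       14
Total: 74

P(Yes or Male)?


P(Yes∨Male) = P(Yes) + P(Male) - P(Yes∧Male)
= (37 + 40 - 17)/74 = 60/74 = 30/37

P = 30/37 ≈ 81.08%


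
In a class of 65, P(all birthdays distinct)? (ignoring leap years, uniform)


P(all different) = Π(365-i)/365 for i=0..64
= (365/365)×(364/365)×...×(301/365)
= 0.002317

P ≈ 0.0023 ≈ 0.23%


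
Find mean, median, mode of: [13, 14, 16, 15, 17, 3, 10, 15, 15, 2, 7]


Sorted: [2, 3, 7, 10, 13, 14, 15, 15, 15, 16, 17]
Mean = 127/11
Median = 14
Freq: {13: 1, 14: 1, 16: 1, 15: 3, 17: 1, 3: 1, 10: 1, 2: 1, 7: 1}
Mode: [15]

Mean=127/11, Median=14, Mode=15


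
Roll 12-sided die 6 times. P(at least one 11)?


P(no 11)^6 = (11/12)^6 = 1771561/2985984
P(≥1) = 1 - 1771561/2985984 = 1214423/2985984

P = 1214423/2985984 ≈ 40.67%


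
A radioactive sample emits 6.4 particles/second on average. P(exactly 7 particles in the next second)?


Poisson(λ=6.4): P(X=7) = e^(-λ)×λ^k/k!
= e^(-6.4) × 6.4^7 / 7!
≈ 0.001661557273 × 439804.65111 / 5040 ≈ 0.144992

P(X=7) ≈ 0.144992 ≈ 14.50%


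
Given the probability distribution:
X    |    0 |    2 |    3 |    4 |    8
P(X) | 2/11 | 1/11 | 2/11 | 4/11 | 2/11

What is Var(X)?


E[X] = 40/11
E[X²] = 214/11
Var(X) = E[X²] - (E[X])² = 214/11 - 1600/121 = 754/121

Var(X) = 754/121 ≈ 6.2314


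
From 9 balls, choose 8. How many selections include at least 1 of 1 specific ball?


Complement: C(9,8) - C(8,8) = 9 - 1 = 8

8


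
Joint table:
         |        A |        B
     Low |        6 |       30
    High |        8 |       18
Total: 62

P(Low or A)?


P(Low∨A) = P(Low) + P(A) - P(Low∧A)
= (36 + 14 - 6)/62 = 44/62 = 22/31

P = 22/31 ≈ 70.97%


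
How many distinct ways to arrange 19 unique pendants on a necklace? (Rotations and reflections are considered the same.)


Free circular arrangements: rotations and reflections both identified.
(n-1)!/2 = 18!/2 = 6402373705728000/2 = 3201186852864000

3201186852864000


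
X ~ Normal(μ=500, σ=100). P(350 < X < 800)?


z₁=(350-500)/100=-1.5, z₂=(800-500)/100=3.0
P = Φ(3.0) - Φ(-1.5) = 0.998650 - 0.066807 = 0.931843 ≈ 0.9318

P(350 < X < 800) ≈ 0.9318


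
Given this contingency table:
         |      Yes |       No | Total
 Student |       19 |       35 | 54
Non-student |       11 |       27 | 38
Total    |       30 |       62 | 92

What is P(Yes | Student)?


P(Yes | Student) = 19/(19+35) = 19/54

P(Yes|Student) = 19/54 ≈ 35.19%


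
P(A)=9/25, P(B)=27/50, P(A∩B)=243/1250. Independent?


P(A)×P(B) = 243/1250
P(A∩B) = 243/1250
Equal ✓ → Independent

Yes, independent


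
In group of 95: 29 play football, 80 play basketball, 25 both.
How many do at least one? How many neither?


|A∪B| = 29+80-25 = 84
Neither = 95-84 = 11

At least one: 84; Neither: 11


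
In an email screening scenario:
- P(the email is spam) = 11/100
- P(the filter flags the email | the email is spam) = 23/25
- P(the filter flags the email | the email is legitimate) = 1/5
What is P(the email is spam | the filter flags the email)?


Using Bayes' theorem:
P(A|B) = P(B|A)·P(A) / P(B)

P(the filter flags the email) = 23/25 × 11/100 + 1/5 × 89/100
= 253/2500 + 89/500 = 349/1250

P(the email is spam|the filter flags the email) = (253/2500) / (349/1250) = 253/698

P(the email is spam|the filter flags the email) = 253/698 ≈ 36.25%


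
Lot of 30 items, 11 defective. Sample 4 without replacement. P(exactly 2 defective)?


Hypergeometric: C(11,2)×C(19,2)/C(30,4)
= 55×171/27405 = 209/609

P(X=2) = 209/609 ≈ 34.32%


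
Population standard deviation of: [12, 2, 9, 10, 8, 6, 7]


Mean = 54/7
  (12-54/7)²=900/49
  (2-54/7)²=1600/49
  (9-54/7)²=81/49
  (10-54/7)²=256/49
  (8-54/7)²=4/49
  (6-54/7)²=144/49
  (7-54/7)²=25/49
Σ(x-μ)² = 430/7
σ² = (430/7)/7 = 430/49

σ = √(430/49) ≈ 2.9623


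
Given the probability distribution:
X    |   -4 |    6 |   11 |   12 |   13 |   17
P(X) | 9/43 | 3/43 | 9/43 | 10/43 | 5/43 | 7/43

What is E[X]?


E[X] = Σ x·P(X=x)
= (-4)×(9/43) + (6)×(3/43) + (11)×(9/43) + (12)×(10/43) + (13)×(5/43) + (17)×(7/43)
= 385/43

E[X] = 385/43


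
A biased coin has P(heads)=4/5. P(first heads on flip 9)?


Geometric: P(X=9) = (1-p)^(k-1)×p = (1/5)^8×4/5 = 4/1953125

P(X=9) = 4/1953125 ≈ 0.00%


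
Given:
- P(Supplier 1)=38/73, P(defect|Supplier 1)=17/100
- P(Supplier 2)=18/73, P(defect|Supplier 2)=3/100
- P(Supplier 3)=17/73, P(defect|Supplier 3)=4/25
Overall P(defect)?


P(B) = Σ P(B|Aᵢ)×P(Aᵢ)
  17/100×38/73 = 323/3650
  3/100×18/73 = 27/3650
  4/25×17/73 = 68/1825
Sum = 243/1825

P(defect) = 243/1825 ≈ 13.32%


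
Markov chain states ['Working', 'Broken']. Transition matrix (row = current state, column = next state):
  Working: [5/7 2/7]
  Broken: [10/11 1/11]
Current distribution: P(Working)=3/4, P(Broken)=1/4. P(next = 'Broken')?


P(next=Broken) = Σᵢ P(now=i)×P(i→Broken)
= 3/4×2/7 + 1/4×1/11
= 3/14 + 1/44 = 73/308

P = 73/308 ≈ 0.2370


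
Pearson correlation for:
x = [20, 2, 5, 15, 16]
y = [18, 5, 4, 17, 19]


n=5, Σx=58, Σy=63, Σxy=949, Σx²=910, Σy²=1015
r = (5×949 - 58×63)/√((5×910 - 58²)(5×1015 - 63²))
= 1091/√(1186×1106) = 1091/√1311716 ≈ 1091/1145.3017 ≈ 0.9526

r ≈ 0.9526


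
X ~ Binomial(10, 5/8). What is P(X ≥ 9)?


P(X ≥ 9) = Σ P(X=i) for i=9..10
P(X=9) = 29296875/536870912
P(X=10) = 9765625/1073741824
Sum = 68359375/1073741824

P(X ≥ 9) = 68359375/1073741824 ≈ 6.37%


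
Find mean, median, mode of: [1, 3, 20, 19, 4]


Sorted: [1, 3, 4, 19, 20]
Mean = 47/5
Median = 4
Freq: {1: 1, 3: 1, 20: 1, 19: 1, 4: 1}
Mode: No mode

Mean=47/5, Median=4, Mode=No mode


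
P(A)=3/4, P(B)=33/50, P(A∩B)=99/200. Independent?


P(A)×P(B) = 99/200
P(A∩B) = 99/200
Equal ✓ → Independent

Yes, independent


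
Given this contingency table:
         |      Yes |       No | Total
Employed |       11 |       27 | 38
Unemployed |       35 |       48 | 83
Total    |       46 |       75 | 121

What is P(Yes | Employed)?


P(Yes | Employed) = 11/(11+27) = 11/38

P(Yes|Employed) = 11/38 ≈ 28.95%


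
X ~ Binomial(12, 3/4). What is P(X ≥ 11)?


P(X ≥ 11) = Σ P(X=i) for i=11..12
P(X=11) = 531441/4194304
P(X=12) = 531441/16777216
Sum = 2657205/16777216

P(X ≥ 11) = 2657205/16777216 ≈ 15.84%


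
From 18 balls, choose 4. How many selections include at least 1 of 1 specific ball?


Complement: C(18,4) - C(17,4) = 3060 - 2380 = 680

680


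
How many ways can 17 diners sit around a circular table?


Circular arrangements of 17 distinct objects: fix one position to break rotational symmetry.
(n-1)! = 16! = 20922789888000

20922789888000


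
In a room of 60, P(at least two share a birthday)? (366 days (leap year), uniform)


P(all different) = Π(366-i)/366 for i=0..59
= 0.005966
P(match) = 1 - 0.005966 = 0.994034

P ≈ 0.9940 ≈ 99.40%


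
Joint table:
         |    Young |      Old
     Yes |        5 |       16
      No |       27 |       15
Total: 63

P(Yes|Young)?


P(Yes|Young) = 5/(5+27) = 5/32

P = 5/32 ≈ 15.62%
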